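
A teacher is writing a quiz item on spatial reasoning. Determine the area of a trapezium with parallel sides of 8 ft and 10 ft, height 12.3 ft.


Shape: trapezoid
Parallel sides a = 8 ft, b = 10 ft; Height h = 12.3 ft
Formula: A = (a + b) * h / 2
a + b = 8 + 10 = 18
A = 18 * 12.3 / 2
A = 221.4 / 2
A = 110.7
110.7 ft^2


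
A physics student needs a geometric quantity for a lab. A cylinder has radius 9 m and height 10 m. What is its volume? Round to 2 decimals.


Shape: cylinder
Radius r = 9 m, Height h = 10 m
Formula: V = pi * r^2 * h
r^2 = 81
V = pi * 81 * 10
V = 810 * pi
V = 2544.69
2544.69 m^3


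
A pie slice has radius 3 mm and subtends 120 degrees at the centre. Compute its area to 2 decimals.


Shape: circular sector
Radius r = 3 mm, Angle = 120 degrees
Formula: A = (angle/360) * pi * r^2
r^2 = 9
Fraction of circle = 120/360
A = (120/360) * pi * 9
A = 3 * pi
A = 9.42
9.42 mm^2


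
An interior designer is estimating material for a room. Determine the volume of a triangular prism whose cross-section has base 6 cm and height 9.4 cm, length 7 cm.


Shape: triangular prism
Triangle base = 6 cm, triangle height = 9.4 cm, prism length L = 7 cm
Formula: V = (1/2 * b * h_tri) * L
Cross-section area = 0.5 * 6 * 9.4 = 28.2
V = 28.2 * 7
V = 197.4
197.4 cm^3


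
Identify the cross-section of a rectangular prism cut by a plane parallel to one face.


Solid: rectangular prism
Cutting plane: parallel to one face
Visualize the intersection of the plane with the solid's surface.
The boundary of the cut region is a rectangle.
rectangle


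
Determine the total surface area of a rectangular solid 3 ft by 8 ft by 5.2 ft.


Shape: rectangular prism
l = 3 ft, w = 8 ft, h = 5.2 ft
Formula: SA = 2(lw + lh + wh)
lw = 24, lh = 15.6, wh = 41.6
lw + lh + wh = 81.2
SA = 2 * 81.2
SA = 162.4
162.4 ft^2


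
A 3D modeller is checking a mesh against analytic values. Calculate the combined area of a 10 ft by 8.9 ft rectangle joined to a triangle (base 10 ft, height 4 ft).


Composite shape: rectangle + triangle
Rectangle area = 10 * 8.9 = 89
Triangle area = 0.5 * 10 * 4 = 20
Total = 89 + 20
Total = 109
109 ft^2


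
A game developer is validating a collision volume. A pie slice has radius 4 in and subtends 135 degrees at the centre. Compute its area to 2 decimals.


Shape: circular sector
Radius r = 4 in, Angle = 135 degrees
Formula: A = (angle/360) * pi * r^2
r^2 = 16
Fraction of circle = 135/360
A = (135/360) * pi * 16
A = 6 * pi
A = 18.85
18.85 in^2


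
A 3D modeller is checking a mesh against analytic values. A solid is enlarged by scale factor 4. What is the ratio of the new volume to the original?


Linear scale factor k = 4
Rule: under a linear scaling by k, volumes scale by k^3.
k^3 = 4 * 4 * 4
k^3 = 16 * 4
k^3 = 64
Volume scales by a factor of 64.
64 (dimensionless)


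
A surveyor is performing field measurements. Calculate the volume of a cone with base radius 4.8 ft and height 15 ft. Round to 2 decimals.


Shape: cone
Radius r = 4.8 ft, Height h = 15 ft
Formula: V = (1/3) * pi * r^2 * h
r^2 = 23.04
pi * r^2 * h = pi * 23.04 * 15 = 345.6 * pi
V = 345.6 * pi / 3
V = 361.91
361.91 ft^3


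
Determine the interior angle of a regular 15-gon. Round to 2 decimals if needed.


Shape: regular pentadecagon (15 sides)
Formula: interior angle = (n - 2) * 180 / n
(n - 2) = 13
(n - 2) * 180 = 2340
angle = 2340 / 15
angle = 156
156 degrees


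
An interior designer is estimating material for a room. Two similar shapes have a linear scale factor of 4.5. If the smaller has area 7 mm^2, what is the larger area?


Linear scale factor k = 4.5
Original area = 7 mm^2
Rule: under a linear scaling by k, areas scale by k^2.
k^2 = 4.5^2 = 20.25
New area = 7 * 20.25
New area = 141.75
141.75 mm^2


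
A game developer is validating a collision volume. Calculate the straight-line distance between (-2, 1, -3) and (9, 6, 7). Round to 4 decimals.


3D distance between two points
P1 = (-2, 1, -3), P2 = (9, 6, 7)
Formula: d = sqrt((x2-x1)^2 + (y2-y1)^2 + (z2-z1)^2)
dx = 9 - -2 = 11
dy = 6 - 1 = 5
dz = 7 - -3 = 10
dx^2 + dy^2 + dz^2 = 121 + 25 + 100 = 246
d = sqrt(246)
d = 15.6844
15.6844 units


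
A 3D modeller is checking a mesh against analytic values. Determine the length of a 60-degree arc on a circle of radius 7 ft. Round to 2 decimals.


Shape: circular arc
Radius r = 7 ft, Angle = 60 degrees
Formula: L = (angle/360) * 2 * pi * r
2 * pi * r = 14 * pi
L = (60/360) * 14 * pi
L = 2.333333 * pi
L = 7.33
7.33 ft


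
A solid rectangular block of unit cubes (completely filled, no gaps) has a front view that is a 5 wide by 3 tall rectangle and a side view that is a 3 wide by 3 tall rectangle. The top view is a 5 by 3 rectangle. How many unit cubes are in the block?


Orthographic views of a solid rectangular block:
Front view 5 x 3 -> length = 5, height = 3
Side view 3 x 3 -> width = 3, height = 3 (consistent)
Top view 5 x 3 -> confirms length = 5, width = 3
The block is 5 x 3 x 3.
Total unit cubes = 5 * 3 * 3 = 45
45 unit cubes


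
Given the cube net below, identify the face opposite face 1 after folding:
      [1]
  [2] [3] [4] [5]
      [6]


Net: cross layout. Take square 3 as the base (bottom).
Fold the four squares in the horizontal row up around 3: 2 -> left, 4 -> right, 5 wraps to the top.
Fold 1 and 6 up from 3: 1 -> back, 6 -> front.
Opposite pairs are therefore: (1, 6), (2, 4), (3, 5).
Face 1 is opposite face 6.
face 6


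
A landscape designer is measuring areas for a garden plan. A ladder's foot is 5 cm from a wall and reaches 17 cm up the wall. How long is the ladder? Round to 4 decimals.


Shape: right triangle
Legs a = 5 cm, b = 17 cm
Formula: c = sqrt(a^2 + b^2)
a^2 = 25, b^2 = 289
a^2 + b^2 = 314
c = sqrt(314)
c = 17.72
17.72 cm


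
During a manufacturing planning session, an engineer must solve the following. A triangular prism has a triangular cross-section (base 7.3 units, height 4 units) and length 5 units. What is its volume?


Shape: triangular prism
Triangle base = 7.3 units, triangle height = 4 units, prism length L = 5 units
Formula: V = (1/2 * b * h_tri) * L
Cross-section area = 0.5 * 7.3 * 4 = 14.6
V = 14.6 * 5
V = 73
73 units^3


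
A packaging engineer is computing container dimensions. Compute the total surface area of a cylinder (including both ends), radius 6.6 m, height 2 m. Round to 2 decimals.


Shape: closed cylinder
Radius r = 6.6 m, Height h = 2 m
Formula: SA = 2*pi*r^2 + 2*pi*r*h = 2*pi*r*(r + h)
r + h = 8.6
2 * r * (r + h) = 2 * 6.6 * 8.6 = 113.52
SA = 113.52 * pi
SA = 356.63
356.63 m^2


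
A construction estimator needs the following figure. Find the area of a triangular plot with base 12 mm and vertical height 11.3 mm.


Shape: triangle
Base b = 12 mm, Height h = 11.3 mm
Formula: A = (1/2) * b * h
A = 0.5 * 12 * 11.3
A = 0.5 * 135.6
A = 67.8
67.8 mm^2


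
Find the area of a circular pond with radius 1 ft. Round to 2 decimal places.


Shape: circle
Radius r = 1 ft
Formula: A = pi * r^2
r^2 = 1^2 = 1
A = pi * 1
A = 3.14
3.14 ft^2


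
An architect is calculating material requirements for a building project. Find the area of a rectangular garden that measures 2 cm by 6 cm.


Shape: rectangle
Length l = 2 cm, Width w = 6 cm
Formula: A = l * w
A = 2 * 6
A = 12
12 cm^2


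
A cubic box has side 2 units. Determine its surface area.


Shape: cube
Side s = 2 units
A cube has 6 square faces.
Formula: SA = 6 * s^2
s^2 = 4
SA = 6 * 4
SA = 24
24 units^2


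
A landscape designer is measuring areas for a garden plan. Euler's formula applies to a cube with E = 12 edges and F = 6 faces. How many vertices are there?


Polyhedron: cube
Euler's formula for convex polyhedra: V - E + F = 2
Given: E = 12 edges and F = 6 faces
Solve for V:
V = 2 + E - F = 2 + 12 - 6 = 8
8 vertices


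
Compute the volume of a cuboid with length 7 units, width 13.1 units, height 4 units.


Shape: rectangular prism
l = 7 units, w = 13.1 units, h = 4 units
Formula: V = l * w * h
V = 7 * 13.1 * 4
V = 91.7 * 4
V = 366.8
366.8 units^3


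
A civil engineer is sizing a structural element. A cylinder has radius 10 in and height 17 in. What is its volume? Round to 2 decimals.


Shape: cylinder
Radius r = 10 in, Height h = 17 in
Formula: V = pi * r^2 * h
r^2 = 100
V = pi * 100 * 17
V = 1700 * pi
V = 5340.71
5340.71 in^3


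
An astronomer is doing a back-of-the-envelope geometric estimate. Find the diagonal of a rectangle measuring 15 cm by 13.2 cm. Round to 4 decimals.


Shape: rectangle (diagonal via Pythagoras)
Sides: 15 cm and 13.2 cm
Formula: d = sqrt(l^2 + w^2)
l^2 = 225, w^2 = 174.24
l^2 + w^2 = 399.24
d = sqrt(399.24)
d = 19.981
19.981 cm


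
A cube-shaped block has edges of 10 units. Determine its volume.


Shape: cube
Side s = 10 units
Formula: V = s^3
V = 10 * 10 * 10
V = 100 * 10
V = 1000
1000 units^3


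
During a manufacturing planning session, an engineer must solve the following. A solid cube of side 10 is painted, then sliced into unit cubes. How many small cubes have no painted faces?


Large cube: 10 x 10 x 10, cut into unit cubes.
n = 10, so n - 2 = 8
Unpainted cubes form the interior (n - 2)^3 block.
(n - 2)^3 = 8^3 = 512
512 unit cubes


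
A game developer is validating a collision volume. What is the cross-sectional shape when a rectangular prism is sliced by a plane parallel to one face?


Solid: rectangular prism
Cutting plane: parallel to one face
Visualize the intersection of the plane with the solid's surface.
The boundary of the cut region is a rectangle.
rectangle


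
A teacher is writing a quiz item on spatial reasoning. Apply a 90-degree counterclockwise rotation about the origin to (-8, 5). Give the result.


Transformation: rotation about the origin
Original point: (-8, 5)
Rule for 90 deg counterclockwise: (x, y) -> (-y, x)
Apply: (-8, 5) -> (-5, -8)
(-5, -8)


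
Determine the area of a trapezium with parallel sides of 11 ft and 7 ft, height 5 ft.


Shape: trapezoid
Parallel sides a = 11 ft, b = 7 ft; Height h = 5 ft
Formula: A = (a + b) * h / 2
a + b = 11 + 7 = 18
A = 18 * 5 / 2
A = 90 / 2
A = 45
45 ft^2


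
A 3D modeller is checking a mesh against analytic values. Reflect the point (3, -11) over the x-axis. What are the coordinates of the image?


Transformation: reflection
Original point: (3, -11)
Rule for reflection over the x-axis: (x, y) -> (x, -y)
Apply: (3, -11) -> (3, 11)
(3, 11)


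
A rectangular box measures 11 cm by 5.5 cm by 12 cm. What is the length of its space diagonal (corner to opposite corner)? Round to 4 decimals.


Shape: rectangular box (space diagonal)
l = 11 cm, w = 5.5 cm, h = 12 cm
Visualize: the diagonal of the base, then a right triangle with that diagonal and the height.
Formula: d = sqrt(l^2 + w^2 + h^2)
l^2 + w^2 + h^2 = 121 + 30.25 + 144 = 295.25
d = sqrt(295.25)
d = 17.1828
17.1828 cm


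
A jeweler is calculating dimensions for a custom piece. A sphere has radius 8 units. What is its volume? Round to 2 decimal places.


Shape: sphere
Radius r = 8 units
Formula: V = (4/3) * pi * r^3
r^3 = 512
(4/3) * 512 = 682.666667
V = 682.666667 * pi
V = 2144.66
2144.66 units^3


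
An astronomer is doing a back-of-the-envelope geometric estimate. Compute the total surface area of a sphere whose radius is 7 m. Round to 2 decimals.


Shape: sphere
Radius r = 7 m
Formula: SA = 4 * pi * r^2
r^2 = 49
SA = 4 * pi * 49
SA = 196 * pi
SA = 615.75
615.75 m^2


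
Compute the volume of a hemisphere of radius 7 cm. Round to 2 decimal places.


Shape: hemisphere (half of a sphere)
Radius r = 7 cm
Formula: V = (1/2) * (4/3) * pi * r^3 = (2/3) * pi * r^3
r^3 = 343
(2/3) * 343 = 228.666667
V = 228.666667 * pi
V = 718.38
718.38 cm^3


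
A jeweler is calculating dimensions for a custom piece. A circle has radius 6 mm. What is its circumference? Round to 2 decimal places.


Shape: circle
Radius r = 6 mm
Formula: C = 2 * pi * r
C = 2 * pi * 6
C = 12 * pi
C = 37.7
37.7 mm


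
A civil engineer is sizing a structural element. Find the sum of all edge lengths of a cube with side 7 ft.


Shape: cube
Side s = 7 ft
A cube has 12 edges, all equal.
Formula: total edge length = 12 * s
Total = 12 * 7
Total = 84
84 ft


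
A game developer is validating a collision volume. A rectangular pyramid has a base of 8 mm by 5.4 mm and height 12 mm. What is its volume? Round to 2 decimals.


Shape: rectangular pyramid
Base: 8 mm x 5.4 mm, Height h = 12 mm
Formula: V = (1/3) * base_area * h
base_area = 8 * 5.4 = 43.2
base_area * h = 43.2 * 12 = 518.4
V = 518.4 / 3
V = 172.8
172.8 mm^3


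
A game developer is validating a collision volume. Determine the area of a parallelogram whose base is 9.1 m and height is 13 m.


Shape: parallelogram
Base b = 9.1 m, Height h = 13 m
Formula: A = b * h
A = 9.1 * 13
A = 118.3
118.3 m^2


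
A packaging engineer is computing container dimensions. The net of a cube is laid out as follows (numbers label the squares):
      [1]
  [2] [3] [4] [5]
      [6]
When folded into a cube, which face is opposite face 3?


Net: cross layout. Take square 3 as the base (bottom).
Fold the four squares in the horizontal row up around 3: 2 -> left, 4 -> right, 5 wraps to the top.
Fold 1 and 6 up from 3: 1 -> back, 6 -> front.
Opposite pairs are therefore: (1, 6), (2, 4), (3, 5).
Face 3 is opposite face 5.
face 5


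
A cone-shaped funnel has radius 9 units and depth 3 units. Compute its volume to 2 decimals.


Shape: cone
Radius r = 9 units, Height h = 3 units
Formula: V = (1/3) * pi * r^2 * h
r^2 = 81
pi * r^2 * h = pi * 81 * 3 = 243 * pi
V = 243 * pi / 3
V = 254.47
254.47 units^3


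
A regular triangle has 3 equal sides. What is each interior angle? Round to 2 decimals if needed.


Shape: regular triangle (3 sides)
Formula: interior angle = (n - 2) * 180 / n
(n - 2) = 1
(n - 2) * 180 = 180
angle = 180 / 3
angle = 60
60 degrees


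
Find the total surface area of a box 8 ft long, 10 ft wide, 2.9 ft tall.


Shape: rectangular prism
l = 8 ft, w = 10 ft, h = 2.9 ft
Formula: SA = 2(lw + lh + wh)
lw = 80, lh = 23.2, wh = 29
lw + lh + wh = 132.2
SA = 2 * 132.2
SA = 264.4
264.4 ft^2


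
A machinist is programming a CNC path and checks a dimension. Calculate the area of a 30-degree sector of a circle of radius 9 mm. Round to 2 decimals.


Shape: circular sector
Radius r = 9 mm, Angle = 30 degrees
Formula: A = (angle/360) * pi * r^2
r^2 = 81
Fraction of circle = 30/360
A = (30/360) * pi * 81
A = 6.75 * pi
A = 21.21
21.21 mm^2


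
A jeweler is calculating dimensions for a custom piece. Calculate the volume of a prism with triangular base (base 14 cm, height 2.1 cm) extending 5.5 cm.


Shape: triangular prism
Triangle base = 14 cm, triangle height = 2.1 cm, prism length L = 5.5 cm
Formula: V = (1/2 * b * h_tri) * L
Cross-section area = 0.5 * 14 * 2.1 = 14.7
V = 14.7 * 5.5
V = 80.85
80.85 cm^3


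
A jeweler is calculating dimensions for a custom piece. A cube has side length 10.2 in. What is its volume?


Shape: cube
Side s = 10.2 in
Formula: V = s^3
V = 10.2 * 10.2 * 10.2
V = 104.04 * 10.2
V = 1061.208
1061.208 in^3


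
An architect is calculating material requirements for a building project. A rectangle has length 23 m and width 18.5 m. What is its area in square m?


Shape: rectangle
Length l = 23 m, Width w = 18.5 m
Formula: A = l * w
A = 23 * 18.5
A = 425.5
425.5 m^2


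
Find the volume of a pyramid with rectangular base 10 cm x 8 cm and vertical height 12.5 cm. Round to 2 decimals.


Shape: rectangular pyramid
Base: 10 cm x 8 cm, Height h = 12.5 cm
Formula: V = (1/3) * base_area * h
base_area = 10 * 8 = 80
base_area * h = 80 * 12.5 = 1000
V = 1000 / 3
V = 333.33
333.33 cm^3


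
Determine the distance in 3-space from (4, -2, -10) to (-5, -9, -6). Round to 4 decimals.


3D distance between two points
P1 = (4, -2, -10), P2 = (-5, -9, -6)
Formula: d = sqrt((x2-x1)^2 + (y2-y1)^2 + (z2-z1)^2)
dx = -5 - 4 = -9
dy = -9 - -2 = -7
dz = -6 - -10 = 4
dx^2 + dy^2 + dz^2 = 81 + 49 + 16 = 146
d = sqrt(146)
d = 12.083
12.083 units


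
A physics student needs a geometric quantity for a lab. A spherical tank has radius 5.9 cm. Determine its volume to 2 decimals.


Shape: sphere
Radius r = 5.9 cm
Formula: V = (4/3) * pi * r^3
r^3 = 205.379
(4/3) * 205.379 = 273.838667
V = 273.838667 * pi
V = 860.29
860.29 cm^3


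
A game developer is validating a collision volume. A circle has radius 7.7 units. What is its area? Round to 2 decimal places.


Shape: circle
Radius r = 7.7 units
Formula: A = pi * r^2
r^2 = 7.7^2 = 59.29
A = pi * 59.29
A = 186.27
186.27 units^2


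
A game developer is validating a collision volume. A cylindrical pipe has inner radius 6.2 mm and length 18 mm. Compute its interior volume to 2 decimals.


Shape: cylinder
Radius r = 6.2 mm, Height h = 18 mm
Formula: V = pi * r^2 * h
r^2 = 38.44
V = pi * 38.44 * 18
V = 691.92 * pi
V = 2173.73
2173.73 mm^3


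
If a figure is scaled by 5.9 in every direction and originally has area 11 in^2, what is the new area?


Linear scale factor k = 5.9
Original area = 11 in^2
Rule: under a linear scaling by k, areas scale by k^2.
k^2 = 5.9^2 = 34.81
New area = 11 * 34.81
New area = 382.91
382.91 in^2


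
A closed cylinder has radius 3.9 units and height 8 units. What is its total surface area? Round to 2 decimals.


Shape: closed cylinder
Radius r = 3.9 units, Height h = 8 units
Formula: SA = 2*pi*r^2 + 2*pi*r*h = 2*pi*r*(r + h)
r + h = 11.9
2 * r * (r + h) = 2 * 3.9 * 11.9 = 92.82
SA = 92.82 * pi
SA = 291.6
291.6 units^2


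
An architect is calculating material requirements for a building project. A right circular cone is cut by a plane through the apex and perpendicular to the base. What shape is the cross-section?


Solid: right circular cone
Cutting plane: through the apex and perpendicular to the base
Visualize the intersection of the plane with the solid's surface.
The boundary of the cut region is a isosceles triangle.
isosceles triangle


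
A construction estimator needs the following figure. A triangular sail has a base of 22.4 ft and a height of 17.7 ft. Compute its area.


Shape: triangle
Base b = 22.4 ft, Height h = 17.7 ft
Formula: A = (1/2) * b * h
A = 0.5 * 22.4 * 17.7
A = 0.5 * 396.48
A = 198.24
198.24 ft^2


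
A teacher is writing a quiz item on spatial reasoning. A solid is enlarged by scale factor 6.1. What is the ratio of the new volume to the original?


Linear scale factor k = 6.1
Rule: under a linear scaling by k, volumes scale by k^3.
k^3 = 6.1 * 6.1 * 6.1
k^3 = 37.21 * 6.1
k^3 = 226.981
Volume scales by a factor of 226.981.
226.981 (dimensionless)


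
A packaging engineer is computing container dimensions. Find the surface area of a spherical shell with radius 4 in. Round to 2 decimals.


Shape: sphere
Radius r = 4 in
Formula: SA = 4 * pi * r^2
r^2 = 16
SA = 4 * pi * 16
SA = 64 * pi
SA = 201.06
201.06 in^2


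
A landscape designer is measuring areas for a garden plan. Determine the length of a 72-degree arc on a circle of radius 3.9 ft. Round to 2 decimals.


Shape: circular arc
Radius r = 3.9 ft, Angle = 72 degrees
Formula: L = (angle/360) * 2 * pi * r
2 * pi * r = 7.8 * pi
L = (72/360) * 7.8 * pi
L = 1.56 * pi
L = 4.9
4.9 ft


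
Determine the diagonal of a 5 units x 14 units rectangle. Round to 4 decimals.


Shape: rectangle (diagonal via Pythagoras)
Sides: 5 units and 14 units
Formula: d = sqrt(l^2 + w^2)
l^2 = 25, w^2 = 196
l^2 + w^2 = 221
d = sqrt(221)
d = 14.8661
14.8661 units


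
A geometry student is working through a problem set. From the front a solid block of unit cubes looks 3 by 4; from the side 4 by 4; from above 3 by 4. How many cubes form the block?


Orthographic views of a solid rectangular block:
Front view 3 x 4 -> length = 3, height = 4
Side view 4 x 4 -> width = 4, height = 4 (consistent)
Top view 3 x 4 -> confirms length = 3, width = 4
The block is 3 x 4 x 4.
Total unit cubes = 3 * 4 * 4 = 48
48 unit cubes


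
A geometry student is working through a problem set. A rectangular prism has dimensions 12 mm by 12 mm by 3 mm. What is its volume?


Shape: rectangular prism
l = 12 mm, w = 12 mm, h = 3 mm
Formula: V = l * w * h
V = 12 * 12 * 3
V = 144 * 3
V = 432
432 mm^3


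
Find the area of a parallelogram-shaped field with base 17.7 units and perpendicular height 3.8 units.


Shape: parallelogram
Base b = 17.7 units, Height h = 3.8 units
Formula: A = b * h
A = 17.7 * 3.8
A = 67.26
67.26 units^2


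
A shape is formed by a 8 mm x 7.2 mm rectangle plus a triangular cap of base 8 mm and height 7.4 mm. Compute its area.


Composite shape: rectangle + triangle
Rectangle area = 8 * 7.2 = 57.6
Triangle area = 0.5 * 8 * 7.4 = 29.6
Total = 57.6 + 29.6
Total = 87.2
87.2 mm^2


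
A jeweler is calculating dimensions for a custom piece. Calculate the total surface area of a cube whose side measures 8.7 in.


Shape: cube
Side s = 8.7 in
A cube has 6 square faces.
Formula: SA = 6 * s^2
s^2 = 75.69
SA = 6 * 75.69
SA = 454.14
454.14 in^2


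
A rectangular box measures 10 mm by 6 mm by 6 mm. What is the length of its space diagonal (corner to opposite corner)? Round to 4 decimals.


Shape: rectangular box (space diagonal)
l = 10 mm, w = 6 mm, h = 6 mm
Visualize: the diagonal of the base, then a right triangle with that diagonal and the height.
Formula: d = sqrt(l^2 + w^2 + h^2)
l^2 + w^2 + h^2 = 100 + 36 + 36 = 172
d = sqrt(172)
d = 13.1149
13.1149 mm


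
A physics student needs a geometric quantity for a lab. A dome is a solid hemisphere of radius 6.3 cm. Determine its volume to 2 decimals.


Shape: hemisphere (half of a sphere)
Radius r = 6.3 cm
Formula: V = (1/2) * (4/3) * pi * r^3 = (2/3) * pi * r^3
r^3 = 250.047
(2/3) * 250.047 = 166.698
V = 166.698 * pi
V = 523.7
523.7 cm^3


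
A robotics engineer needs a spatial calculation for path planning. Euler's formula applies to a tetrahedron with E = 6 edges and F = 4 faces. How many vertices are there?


Polyhedron: tetrahedron
Euler's formula for convex polyhedra: V - E + F = 2
Given: E = 6 edges and F = 4 faces
Solve for V:
V = 2 + E - F = 2 + 6 - 4 = 4
4 vertices


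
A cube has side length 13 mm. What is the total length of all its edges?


Shape: cube
Side s = 13 mm
A cube has 12 edges, all equal.
Formula: total edge length = 12 * s
Total = 12 * 13
Total = 156
156 mm


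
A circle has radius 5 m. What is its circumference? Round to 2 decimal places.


Shape: circle
Radius r = 5 m
Formula: C = 2 * pi * r
C = 2 * pi * 5
C = 10 * pi
C = 31.42
31.42 m


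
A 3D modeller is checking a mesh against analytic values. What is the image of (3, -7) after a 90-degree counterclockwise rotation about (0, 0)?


Transformation: rotation about the origin
Original point: (3, -7)
Rule for 90 deg counterclockwise: (x, y) -> (-y, x)
Apply: (3, -7) -> (7, 3)
(7, 3)


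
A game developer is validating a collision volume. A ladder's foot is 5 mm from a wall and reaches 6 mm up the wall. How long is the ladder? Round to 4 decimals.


Shape: right triangle
Legs a = 5 mm, b = 6 mm
Formula: c = sqrt(a^2 + b^2)
a^2 = 25, b^2 = 36
a^2 + b^2 = 61
c = sqrt(61)
c = 7.8102
7.8102 mm


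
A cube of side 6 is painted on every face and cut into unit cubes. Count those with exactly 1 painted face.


Large cube: 6 x 6 x 6, cut into unit cubes.
n = 6, so n - 2 = 4
Cubes with 1 painted face lie in the interior of each face.
A cube has 6 faces; each contributes (n - 2)^2 = 16 such cubes.
Count = 6 * 16 = 96
96 unit cubes


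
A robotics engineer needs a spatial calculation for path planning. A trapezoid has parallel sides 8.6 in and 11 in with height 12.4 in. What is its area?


Shape: trapezoid
Parallel sides a = 8.6 in, b = 11 in; Height h = 12.4 in
Formula: A = (a + b) * h / 2
a + b = 8.6 + 11 = 19.6
A = 19.6 * 12.4 / 2
A = 243.04 / 2
A = 121.52
121.52 in^2


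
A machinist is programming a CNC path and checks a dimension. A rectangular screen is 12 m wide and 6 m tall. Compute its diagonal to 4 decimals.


Shape: rectangle (diagonal via Pythagoras)
Sides: 12 m and 6 m
Formula: d = sqrt(l^2 + w^2)
l^2 = 144, w^2 = 36
l^2 + w^2 = 180
d = sqrt(180)
d = 13.4164
13.4164 m


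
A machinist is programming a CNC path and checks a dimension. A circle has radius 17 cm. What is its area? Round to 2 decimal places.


Shape: circle
Radius r = 17 cm
Formula: A = pi * r^2
r^2 = 17^2 = 289
A = pi * 289
A = 907.92
907.92 cm^2


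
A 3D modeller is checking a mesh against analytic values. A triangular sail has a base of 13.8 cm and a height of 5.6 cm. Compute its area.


Shape: triangle
Base b = 13.8 cm, Height h = 5.6 cm
Formula: A = (1/2) * b * h
A = 0.5 * 13.8 * 5.6
A = 0.5 * 77.28
A = 38.64
38.64 cm^2


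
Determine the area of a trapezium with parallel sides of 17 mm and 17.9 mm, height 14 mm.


Shape: trapezoid
Parallel sides a = 17 mm, b = 17.9 mm; Height h = 14 mm
Formula: A = (a + b) * h / 2
a + b = 17 + 17.9 = 34.9
A = 34.9 * 14 / 2
A = 488.6 / 2
A = 244.3
244.3 mm^2


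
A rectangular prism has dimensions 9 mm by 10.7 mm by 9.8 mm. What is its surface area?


Shape: rectangular prism
l = 9 mm, w = 10.7 mm, h = 9.8 mm
Formula: SA = 2(lw + lh + wh)
lw = 96.3, lh = 88.2, wh = 104.86
lw + lh + wh = 289.36
SA = 2 * 289.36
SA = 578.72
578.72 mm^2


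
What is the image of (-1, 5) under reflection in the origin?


Transformation: reflection
Original point: (-1, 5)
Rule for reflection through the origin: (x, y) -> (-x, -y)
Apply: (-1, 5) -> (1, -5)
(1, -5)


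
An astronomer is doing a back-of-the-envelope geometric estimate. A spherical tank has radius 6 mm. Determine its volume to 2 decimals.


Shape: sphere
Radius r = 6 mm
Formula: V = (4/3) * pi * r^3
r^3 = 216
(4/3) * 216 = 288
V = 288 * pi
V = 904.78
904.78 mm^3


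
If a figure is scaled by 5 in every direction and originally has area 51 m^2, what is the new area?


Linear scale factor k = 5
Original area = 51 m^2
Rule: under a linear scaling by k, areas scale by k^2.
k^2 = 5^2 = 25
New area = 51 * 25
New area = 1275
1275 m^2


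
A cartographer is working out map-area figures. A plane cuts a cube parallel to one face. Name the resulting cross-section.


Solid: cube
Cutting plane: parallel to one face
Visualize the intersection of the plane with the solid's surface.
The boundary of the cut region is a square.
square


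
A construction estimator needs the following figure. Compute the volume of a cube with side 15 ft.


Shape: cube
Side s = 15 ft
Formula: V = s^3
V = 15 * 15 * 15
V = 225 * 15
V = 3375
3375 ft^3


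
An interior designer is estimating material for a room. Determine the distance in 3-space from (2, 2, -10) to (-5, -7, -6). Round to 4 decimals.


3D distance between two points
P1 = (2, 2, -10), P2 = (-5, -7, -6)
Formula: d = sqrt((x2-x1)^2 + (y2-y1)^2 + (z2-z1)^2)
dx = -5 - 2 = -7
dy = -7 - 2 = -9
dz = -6 - -10 = 4
dx^2 + dy^2 + dz^2 = 49 + 81 + 16 = 146
d = sqrt(146)
d = 12.083
12.083 units


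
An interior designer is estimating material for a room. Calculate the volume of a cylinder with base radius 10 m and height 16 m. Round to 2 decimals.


Shape: cylinder
Radius r = 10 m, Height h = 16 m
Formula: V = pi * r^2 * h
r^2 = 100
V = pi * 100 * 16
V = 1600 * pi
V = 5026.55
5026.55 m^3


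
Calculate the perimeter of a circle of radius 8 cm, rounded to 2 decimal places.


Shape: circle
Radius r = 8 cm
Formula: C = 2 * pi * r
C = 2 * pi * 8
C = 16 * pi
C = 50.27
50.27 cm


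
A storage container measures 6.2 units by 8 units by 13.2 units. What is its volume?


Shape: rectangular prism
l = 6.2 units, w = 8 units, h = 13.2 units
Formula: V = l * w * h
V = 6.2 * 8 * 13.2
V = 49.6 * 13.2
V = 654.72
654.72 units^3


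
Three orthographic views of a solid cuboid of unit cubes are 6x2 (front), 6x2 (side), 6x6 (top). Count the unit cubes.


Orthographic views of a solid rectangular block:
Front view 6 x 2 -> length = 6, height = 2
Side view 6 x 2 -> width = 6, height = 2 (consistent)
Top view 6 x 6 -> confirms length = 6, width = 6
The block is 6 x 6 x 2.
Total unit cubes = 6 * 6 * 2 = 72
72 unit cubes


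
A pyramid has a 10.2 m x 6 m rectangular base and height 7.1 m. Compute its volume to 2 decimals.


Shape: rectangular pyramid
Base: 10.2 m x 6 m, Height h = 7.1 m
Formula: V = (1/3) * base_area * h
base_area = 10.2 * 6 = 61.2
base_area * h = 61.2 * 7.1 = 434.52
V = 434.52 / 3
V = 144.84
144.84 m^3


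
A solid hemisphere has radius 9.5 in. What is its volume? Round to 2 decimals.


Shape: hemisphere (half of a sphere)
Radius r = 9.5 in
Formula: V = (1/2) * (4/3) * pi * r^3 = (2/3) * pi * r^3
r^3 = 857.375
(2/3) * 857.375 = 571.583333
V = 571.583333 * pi
V = 1795.68
1795.68 in^3


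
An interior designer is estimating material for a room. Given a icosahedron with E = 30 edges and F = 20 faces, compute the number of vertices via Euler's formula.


Polyhedron: icosahedron
Euler's formula for convex polyhedra: V - E + F = 2
Given: E = 30 edges and F = 20 faces
Solve for V:
V = 2 + E - F = 2 + 30 - 20 = 12
12 vertices


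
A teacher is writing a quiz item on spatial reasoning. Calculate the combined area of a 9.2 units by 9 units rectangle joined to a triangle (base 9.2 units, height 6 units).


Composite shape: rectangle + triangle
Rectangle area = 9.2 * 9 = 82.8
Triangle area = 0.5 * 9.2 * 6 = 27.6
Total = 82.8 + 27.6
Total = 110.4
110.4 units^2


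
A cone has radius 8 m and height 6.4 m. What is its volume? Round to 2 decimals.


Shape: cone
Radius r = 8 m, Height h = 6.4 m
Formula: V = (1/3) * pi * r^2 * h
r^2 = 64
pi * r^2 * h = pi * 64 * 6.4 = 409.6 * pi
V = 409.6 * pi / 3
V = 428.93
428.93 m^3


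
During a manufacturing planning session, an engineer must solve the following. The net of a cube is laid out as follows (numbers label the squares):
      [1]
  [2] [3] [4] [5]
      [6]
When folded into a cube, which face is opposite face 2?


Net: cross layout. Take square 3 as the base (bottom).
Fold the four squares in the horizontal row up around 3: 2 -> left, 4 -> right, 5 wraps to the top.
Fold 1 and 6 up from 3: 1 -> back, 6 -> front.
Opposite pairs are therefore: (1, 6), (2, 4), (3, 5).
Face 2 is opposite face 4.
face 4


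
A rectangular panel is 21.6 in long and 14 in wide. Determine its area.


Shape: rectangle
Length l = 21.6 in, Width w = 14 in
Formula: A = l * w
A = 21.6 * 14
A = 302.4
302.4 in^2


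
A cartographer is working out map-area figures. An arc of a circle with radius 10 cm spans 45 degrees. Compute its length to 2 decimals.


Shape: circular arc
Radius r = 10 cm, Angle = 45 degrees
Formula: L = (angle/360) * 2 * pi * r
2 * pi * r = 20 * pi
L = (45/360) * 20 * pi
L = 2.5 * pi
L = 7.85
7.85 cm


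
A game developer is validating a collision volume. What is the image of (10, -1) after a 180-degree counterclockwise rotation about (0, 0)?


Transformation: rotation about the origin
Original point: (10, -1)
Rule for 180 deg: (x, y) -> (-x, -y)
Apply: (10, -1) -> (-10, 1)
(-10, 1)


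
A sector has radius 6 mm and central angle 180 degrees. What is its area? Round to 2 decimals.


Shape: circular sector
Radius r = 6 mm, Angle = 180 degrees
Formula: A = (angle/360) * pi * r^2
r^2 = 36
Fraction of circle = 180/360
A = (180/360) * pi * 36
A = 18 * pi
A = 56.55
56.55 mm^2


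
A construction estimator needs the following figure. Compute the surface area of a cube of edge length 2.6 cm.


Shape: cube
Side s = 2.6 cm
A cube has 6 square faces.
Formula: SA = 6 * s^2
s^2 = 6.76
SA = 6 * 6.76
SA = 40.56
40.56 cm^2


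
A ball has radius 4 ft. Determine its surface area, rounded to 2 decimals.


Shape: sphere
Radius r = 4 ft
Formula: SA = 4 * pi * r^2
r^2 = 16
SA = 4 * pi * 16
SA = 64 * pi
SA = 201.06
201.06 ft^2


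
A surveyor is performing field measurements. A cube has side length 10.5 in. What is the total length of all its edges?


Shape: cube
Side s = 10.5 in
A cube has 12 edges, all equal.
Formula: total edge length = 12 * s
Total = 12 * 10.5
Total = 126
126 in


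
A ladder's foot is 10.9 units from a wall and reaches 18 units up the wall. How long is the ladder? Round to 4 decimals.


Shape: right triangle
Legs a = 10.9 units, b = 18 units
Formula: c = sqrt(a^2 + b^2)
a^2 = 118.81, b^2 = 324
a^2 + b^2 = 442.81
c = sqrt(442.81)
c = 21.0431
21.0431 units


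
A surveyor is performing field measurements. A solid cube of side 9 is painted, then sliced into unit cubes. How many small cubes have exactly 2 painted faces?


Large cube: 9 x 9 x 9, cut into unit cubes.
n = 9, so n - 2 = 7
Cubes with 2 painted faces lie along the edges, excluding corners.
A cube has 12 edges; each contributes (n - 2) = 7 such cubes.
Count = 12 * 7 = 84
84 unit cubes


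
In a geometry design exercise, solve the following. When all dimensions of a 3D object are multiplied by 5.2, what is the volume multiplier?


Linear scale factor k = 5.2
Rule: under a linear scaling by k, volumes scale by k^3.
k^3 = 5.2 * 5.2 * 5.2
k^3 = 27.04 * 5.2
k^3 = 140.608
Volume scales by a factor of 140.608.
140.608 (dimensionless)


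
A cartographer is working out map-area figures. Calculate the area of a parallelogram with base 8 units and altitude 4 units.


Shape: parallelogram
Base b = 8 units, Height h = 4 units
Formula: A = b * h
A = 8 * 4
A = 32
32 units^2


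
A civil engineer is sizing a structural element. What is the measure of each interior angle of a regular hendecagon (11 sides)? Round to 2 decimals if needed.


Shape: regular hendecagon (11 sides)
Formula: interior angle = (n - 2) * 180 / n
(n - 2) = 9
(n - 2) * 180 = 1620
angle = 1620 / 11
angle = 147.27
147.27 degrees


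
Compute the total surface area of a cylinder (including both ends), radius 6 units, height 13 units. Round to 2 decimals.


Shape: closed cylinder
Radius r = 6 units, Height h = 13 units
Formula: SA = 2*pi*r^2 + 2*pi*r*h = 2*pi*r*(r + h)
r + h = 19
2 * r * (r + h) = 2 * 6 * 19 = 228
SA = 228 * pi
SA = 716.28
716.28 units^2


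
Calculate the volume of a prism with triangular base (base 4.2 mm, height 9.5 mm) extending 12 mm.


Shape: triangular prism
Triangle base = 4.2 mm, triangle height = 9.5 mm, prism length L = 12 mm
Formula: V = (1/2 * b * h_tri) * L
Cross-section area = 0.5 * 4.2 * 9.5 = 19.95
V = 19.95 * 12
V = 239.4
239.4 mm^3


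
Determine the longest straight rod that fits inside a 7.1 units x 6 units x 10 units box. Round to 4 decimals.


Shape: rectangular box (space diagonal)
l = 7.1 units, w = 6 units, h = 10 units
Visualize: the diagonal of the base, then a right triangle with that diagonal and the height.
Formula: d = sqrt(l^2 + w^2 + h^2)
l^2 + w^2 + h^2 = 50.41 + 36 + 100 = 186.41
d = sqrt(186.41)
d = 13.6532
13.6532 units


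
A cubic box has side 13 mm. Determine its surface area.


Shape: cube
Side s = 13 mm
A cube has 6 square faces.
Formula: SA = 6 * s^2
s^2 = 169
SA = 6 * 169
SA = 1014
1014 mm^2


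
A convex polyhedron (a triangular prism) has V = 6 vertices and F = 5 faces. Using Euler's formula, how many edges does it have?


Polyhedron: triangular prism
Euler's formula for convex polyhedra: V - E + F = 2
Given: V = 6 vertices and F = 5 faces
Solve for E:
E = V + F - 2 = 6 + 5 - 2 = 9
9 edges


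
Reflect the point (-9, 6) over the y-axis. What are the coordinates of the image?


Transformation: reflection
Original point: (-9, 6)
Rule for reflection over the y-axis: (x, y) -> (-x, y)
Apply: (-9, 6) -> (9, 6)
(9, 6)


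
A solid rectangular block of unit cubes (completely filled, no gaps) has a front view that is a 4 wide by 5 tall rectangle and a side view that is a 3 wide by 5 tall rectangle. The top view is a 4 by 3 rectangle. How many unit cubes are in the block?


Orthographic views of a solid rectangular block:
Front view 4 x 5 -> length = 4, height = 5
Side view 3 x 5 -> width = 3, height = 5 (consistent)
Top view 4 x 3 -> confirms length = 4, width = 3
The block is 4 x 3 x 5.
Total unit cubes = 4 * 3 * 5 = 60
60 unit cubes


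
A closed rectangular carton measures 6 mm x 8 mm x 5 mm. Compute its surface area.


Shape: rectangular prism
l = 6 mm, w = 8 mm, h = 5 mm
Formula: SA = 2(lw + lh + wh)
lw = 48, lh = 30, wh = 40
lw + lh + wh = 118
SA = 2 * 118
SA = 236
236 mm^2


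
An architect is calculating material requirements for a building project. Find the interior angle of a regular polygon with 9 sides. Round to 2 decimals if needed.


Shape: regular nonagon (9 sides)
Formula: interior angle = (n - 2) * 180 / n
(n - 2) = 7
(n - 2) * 180 = 1260
angle = 1260 / 9
angle = 140
140 degrees


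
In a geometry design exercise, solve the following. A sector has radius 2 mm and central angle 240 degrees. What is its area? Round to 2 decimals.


Shape: circular sector
Radius r = 2 mm, Angle = 240 degrees
Formula: A = (angle/360) * pi * r^2
r^2 = 4
Fraction of circle = 240/360
A = (240/360) * pi * 4
A = 2.666667 * pi
A = 8.38
8.38 mm^2


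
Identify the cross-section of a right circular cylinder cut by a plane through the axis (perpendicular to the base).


Solid: right circular cylinder
Cutting plane: through the axis (perpendicular to the base)
Visualize the intersection of the plane with the solid's surface.
The boundary of the cut region is a rectangle.
rectangle


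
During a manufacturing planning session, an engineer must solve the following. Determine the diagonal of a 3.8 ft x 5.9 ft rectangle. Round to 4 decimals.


Shape: rectangle (diagonal via Pythagoras)
Sides: 3.8 ft and 5.9 ft
Formula: d = sqrt(l^2 + w^2)
l^2 = 14.44, w^2 = 34.81
l^2 + w^2 = 49.25
d = sqrt(49.25)
d = 7.0178
7.0178 ft


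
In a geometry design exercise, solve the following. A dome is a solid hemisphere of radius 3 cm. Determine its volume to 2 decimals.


Shape: hemisphere (half of a sphere)
Radius r = 3 cm
Formula: V = (1/2) * (4/3) * pi * r^3 = (2/3) * pi * r^3
r^3 = 27
(2/3) * 27 = 18
V = 18 * pi
V = 56.55
56.55 cm^3


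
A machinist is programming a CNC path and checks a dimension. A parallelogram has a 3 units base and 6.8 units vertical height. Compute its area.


Shape: parallelogram
Base b = 3 units, Height h = 6.8 units
Formula: A = b * h
A = 3 * 6.8
A = 20.4
20.4 units^2


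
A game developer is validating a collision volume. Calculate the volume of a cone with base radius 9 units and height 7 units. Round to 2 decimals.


Shape: cone
Radius r = 9 units, Height h = 7 units
Formula: V = (1/3) * pi * r^2 * h
r^2 = 81
pi * r^2 * h = pi * 81 * 7 = 567 * pi
V = 567 * pi / 3
V = 593.76
593.76 units^3


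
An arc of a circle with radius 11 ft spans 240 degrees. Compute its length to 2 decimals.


Shape: circular arc
Radius r = 11 ft, Angle = 240 degrees
Formula: L = (angle/360) * 2 * pi * r
2 * pi * r = 22 * pi
L = (240/360) * 22 * pi
L = 14.666667 * pi
L = 46.08
46.08 ft


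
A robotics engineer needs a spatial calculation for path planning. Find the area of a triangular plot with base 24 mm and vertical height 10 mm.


Shape: triangle
Base b = 24 mm, Height h = 10 mm
Formula: A = (1/2) * b * h
A = 0.5 * 24 * 10
A = 0.5 * 240
A = 120
120 mm^2


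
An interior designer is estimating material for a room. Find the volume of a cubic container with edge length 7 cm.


Shape: cube
Side s = 7 cm
Formula: V = s^3
V = 7 * 7 * 7
V = 49 * 7
V = 343
343 cm^3


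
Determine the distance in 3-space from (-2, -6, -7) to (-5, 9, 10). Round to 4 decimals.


3D distance between two points
P1 = (-2, -6, -7), P2 = (-5, 9, 10)
Formula: d = sqrt((x2-x1)^2 + (y2-y1)^2 + (z2-z1)^2)
dx = -5 - -2 = -3
dy = 9 - -6 = 15
dz = 10 - -7 = 17
dx^2 + dy^2 + dz^2 = 9 + 225 + 289 = 523
d = sqrt(523)
d = 22.8692
22.8692 units


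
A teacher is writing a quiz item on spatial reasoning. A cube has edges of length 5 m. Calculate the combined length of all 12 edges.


Shape: cube
Side s = 5 m
A cube has 12 edges, all equal.
Formula: total edge length = 12 * s
Total = 12 * 5
Total = 60
60 m
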